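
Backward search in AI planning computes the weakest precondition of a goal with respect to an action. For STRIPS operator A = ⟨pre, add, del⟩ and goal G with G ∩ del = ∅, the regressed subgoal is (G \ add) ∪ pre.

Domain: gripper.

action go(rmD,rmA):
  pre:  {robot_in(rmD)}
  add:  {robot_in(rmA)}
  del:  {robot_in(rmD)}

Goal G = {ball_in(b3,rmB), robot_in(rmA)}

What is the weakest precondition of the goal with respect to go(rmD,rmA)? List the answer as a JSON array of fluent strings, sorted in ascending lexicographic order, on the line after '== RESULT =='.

Compute (G \ add) ∪ pre:
  G ∩ del = {}  (empty — regression defined)
  G \ add = {ball_in(b3,rmB), robot_in(rmA)} \ {robot_in(rmA)} = {ball_in(b3,rmB)}
  ∪ pre   = {ball_in(b3,rmB)} ∪ {robot_in(rmD)}
          = {ball_in(b3,rmB), robot_in(rmD)}

== RESULT ==
["ball_in(b3,rmB)", "robot_in(rmD)"]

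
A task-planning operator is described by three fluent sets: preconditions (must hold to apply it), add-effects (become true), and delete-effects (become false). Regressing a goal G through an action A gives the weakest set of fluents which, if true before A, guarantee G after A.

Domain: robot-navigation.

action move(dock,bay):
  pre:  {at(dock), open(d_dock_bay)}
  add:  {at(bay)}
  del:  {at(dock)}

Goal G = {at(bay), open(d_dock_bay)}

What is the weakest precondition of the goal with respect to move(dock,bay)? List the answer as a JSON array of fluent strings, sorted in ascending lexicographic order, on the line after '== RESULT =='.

Regress:
  G ∩ del = {}  (empty — regression defined)
  G \ add = {at(bay), open(d_dock_bay)} \ {at(bay)} = {open(d_dock_bay)}
  ∪ pre   = {open(d_dock_bay)} ∪ {at(dock), open(d_dock_bay)}
          = {at(dock), open(d_dock_bay)}

== RESULT ==
["at(dock)", "open(d_dock_bay)"]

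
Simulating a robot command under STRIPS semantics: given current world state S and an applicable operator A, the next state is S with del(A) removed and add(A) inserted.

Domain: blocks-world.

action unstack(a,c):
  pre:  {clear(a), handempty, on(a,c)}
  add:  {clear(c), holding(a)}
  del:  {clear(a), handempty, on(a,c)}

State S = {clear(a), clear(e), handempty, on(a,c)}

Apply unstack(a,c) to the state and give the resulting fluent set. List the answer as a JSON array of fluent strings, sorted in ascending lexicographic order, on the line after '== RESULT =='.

Compute (S \ del) ∪ add:
  pre ⊆ S: {clear(a), handempty, on(a,c)} ⊆ S  — applicable
  S \ del = {clear(e)}
  ∪ add   = {clear(c), clear(e), holding(a)}

== RESULT ==
["clear(c)", "clear(e)", "holding(a)"]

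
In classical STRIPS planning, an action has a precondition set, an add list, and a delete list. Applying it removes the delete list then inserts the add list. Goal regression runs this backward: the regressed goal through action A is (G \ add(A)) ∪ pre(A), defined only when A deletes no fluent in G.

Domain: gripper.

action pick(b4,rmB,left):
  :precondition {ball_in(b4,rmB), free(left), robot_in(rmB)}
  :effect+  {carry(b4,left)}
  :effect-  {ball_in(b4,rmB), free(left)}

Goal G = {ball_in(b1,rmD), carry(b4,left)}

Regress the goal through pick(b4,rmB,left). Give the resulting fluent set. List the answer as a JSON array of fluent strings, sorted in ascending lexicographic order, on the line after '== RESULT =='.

Compute (G \ add) ∪ pre:
  G ∩ del = {}  (empty — regression defined)
  G \ add = {ball_in(b1,rmD), carry(b4,left)} \ {carry(b4,left)} = {ball_in(b1,rmD)}
  ∪ pre   = {ball_in(b1,rmD)} ∪ {ball_in(b4,rmB), free(left), robot_in(rmB)}
          = {ball_in(b1,rmD), ball_in(b4,rmB), free(left), robot_in(rmB)}

== RESULT ==
["ball_in(b1,rmD)", "ball_in(b4,rmB)", "free(left)", "robot_in(rmB)"]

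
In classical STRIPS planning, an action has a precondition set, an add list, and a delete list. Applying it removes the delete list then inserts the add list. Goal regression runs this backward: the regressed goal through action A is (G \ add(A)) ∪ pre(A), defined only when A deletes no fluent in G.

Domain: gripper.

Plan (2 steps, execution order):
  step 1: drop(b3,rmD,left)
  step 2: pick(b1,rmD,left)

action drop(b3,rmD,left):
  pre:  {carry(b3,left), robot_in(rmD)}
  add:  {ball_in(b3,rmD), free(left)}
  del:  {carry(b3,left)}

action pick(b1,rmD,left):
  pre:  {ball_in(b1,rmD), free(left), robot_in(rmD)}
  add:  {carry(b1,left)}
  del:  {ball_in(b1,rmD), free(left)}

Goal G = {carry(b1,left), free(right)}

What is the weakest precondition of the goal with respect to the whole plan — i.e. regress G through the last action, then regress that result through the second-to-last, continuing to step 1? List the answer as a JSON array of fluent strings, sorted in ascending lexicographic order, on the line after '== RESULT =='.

Work backward from the goal:
  through step 2 (pick(b1,rmD,left)): drop {carry(b1,left)}, keep {free(right)}, require {ball_in(b1,rmD), free(left), robot_in(rmD)}
    → {ball_in(b1,rmD), free(left), free(right), robot_in(rmD)}
  through step 1 (drop(b3,rmD,left)): drop {free(left)}, keep {ball_in(b1,rmD), free(right), robot_in(rmD)}, require {carry(b3,left), robot_in(rmD)}
    → {ball_in(b1,rmD), carry(b3,left), free(right), robot_in(rmD)}

== RESULT ==
["ball_in(b1,rmD)", "carry(b3,left)", "free(right)", "robot_in(rmD)"]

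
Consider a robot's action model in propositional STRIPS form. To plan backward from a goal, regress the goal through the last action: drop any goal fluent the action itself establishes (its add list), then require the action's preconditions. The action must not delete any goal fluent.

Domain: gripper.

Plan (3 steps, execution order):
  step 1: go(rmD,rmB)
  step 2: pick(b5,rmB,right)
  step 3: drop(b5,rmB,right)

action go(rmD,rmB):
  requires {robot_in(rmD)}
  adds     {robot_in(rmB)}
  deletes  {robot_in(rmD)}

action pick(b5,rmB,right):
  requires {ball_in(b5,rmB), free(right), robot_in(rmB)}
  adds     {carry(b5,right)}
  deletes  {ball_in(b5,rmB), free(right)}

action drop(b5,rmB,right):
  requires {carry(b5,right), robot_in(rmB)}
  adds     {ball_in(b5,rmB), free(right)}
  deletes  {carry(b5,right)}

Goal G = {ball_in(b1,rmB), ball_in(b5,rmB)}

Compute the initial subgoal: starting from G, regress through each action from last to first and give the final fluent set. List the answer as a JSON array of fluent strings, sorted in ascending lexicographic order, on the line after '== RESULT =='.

Regress step by step:
  through step 3 (drop(b5,rmB,right)): drop {ball_in(b5,rmB)}, keep {ball_in(b1,rmB)}, require {carry(b5,right), robot_in(rmB)}
    → {ball_in(b1,rmB), carry(b5,right), robot_in(rmB)}
  through step 2 (pick(b5,rmB,right)): drop {carry(b5,right)}, keep {ball_in(b1,rmB), robot_in(rmB)}, require {ball_in(b5,rmB), free(right), robot_in(rmB)}
    → {ball_in(b1,rmB), ball_in(b5,rmB), free(right), robot_in(rmB)}
  through step 1 (go(rmD,rmB)): drop {robot_in(rmB)}, keep {ball_in(b1,rmB), ball_in(b5,rmB), free(right)}, require {robot_in(rmD)}
    → {ball_in(b1,rmB), ball_in(b5,rmB), free(right), robot_in(rmD)}

== RESULT ==
["ball_in(b1,rmB)", "ball_in(b5,rmB)", "free(right)", "robot_in(rmD)"]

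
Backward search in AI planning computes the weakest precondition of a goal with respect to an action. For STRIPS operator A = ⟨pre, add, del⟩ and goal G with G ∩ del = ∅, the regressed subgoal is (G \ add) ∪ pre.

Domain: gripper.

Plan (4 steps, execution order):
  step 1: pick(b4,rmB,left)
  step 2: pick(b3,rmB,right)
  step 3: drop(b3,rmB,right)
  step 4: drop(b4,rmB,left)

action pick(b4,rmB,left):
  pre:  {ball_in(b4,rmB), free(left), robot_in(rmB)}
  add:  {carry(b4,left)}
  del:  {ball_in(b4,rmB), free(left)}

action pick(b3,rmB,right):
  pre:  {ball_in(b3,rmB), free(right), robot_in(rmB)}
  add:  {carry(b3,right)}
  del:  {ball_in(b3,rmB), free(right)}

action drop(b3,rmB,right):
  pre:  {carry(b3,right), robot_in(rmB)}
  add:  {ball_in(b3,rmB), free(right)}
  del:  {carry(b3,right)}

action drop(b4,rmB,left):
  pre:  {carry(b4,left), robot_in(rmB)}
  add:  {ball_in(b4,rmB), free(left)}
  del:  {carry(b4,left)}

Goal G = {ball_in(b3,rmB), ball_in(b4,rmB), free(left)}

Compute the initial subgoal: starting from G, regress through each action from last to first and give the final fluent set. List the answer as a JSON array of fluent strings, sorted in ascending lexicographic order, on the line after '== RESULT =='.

Regress step by step:
  through step 4 (drop(b4,rmB,left)): drop {ball_in(b4,rmB), free(left)}, keep {ball_in(b3,rmB)}, require {carry(b4,left), robot_in(rmB)}
    → {ball_in(b3,rmB), carry(b4,left), robot_in(rmB)}
  through step 3 (drop(b3,rmB,right)): drop {ball_in(b3,rmB)}, keep {carry(b4,left), robot_in(rmB)}, require {carry(b3,right), robot_in(rmB)}
    → {carry(b3,right), carry(b4,left), robot_in(rmB)}
  through step 2 (pick(b3,rmB,right)): drop {carry(b3,right)}, keep {carry(b4,left), robot_in(rmB)}, require {ball_in(b3,rmB), free(right), robot_in(rmB)}
    → {ball_in(b3,rmB), carry(b4,left), free(right), robot_in(rmB)}
  through step 1 (pick(b4,rmB,left)): drop {carry(b4,left)}, keep {ball_in(b3,rmB), free(right), robot_in(rmB)}, require {ball_in(b4,rmB), free(left), robot_in(rmB)}
    → {ball_in(b3,rmB), ball_in(b4,rmB), free(left), free(right), robot_in(rmB)}

== RESULT ==
["ball_in(b3,rmB)", "ball_in(b4,rmB)", "free(left)", "free(right)", "robot_in(rmB)"]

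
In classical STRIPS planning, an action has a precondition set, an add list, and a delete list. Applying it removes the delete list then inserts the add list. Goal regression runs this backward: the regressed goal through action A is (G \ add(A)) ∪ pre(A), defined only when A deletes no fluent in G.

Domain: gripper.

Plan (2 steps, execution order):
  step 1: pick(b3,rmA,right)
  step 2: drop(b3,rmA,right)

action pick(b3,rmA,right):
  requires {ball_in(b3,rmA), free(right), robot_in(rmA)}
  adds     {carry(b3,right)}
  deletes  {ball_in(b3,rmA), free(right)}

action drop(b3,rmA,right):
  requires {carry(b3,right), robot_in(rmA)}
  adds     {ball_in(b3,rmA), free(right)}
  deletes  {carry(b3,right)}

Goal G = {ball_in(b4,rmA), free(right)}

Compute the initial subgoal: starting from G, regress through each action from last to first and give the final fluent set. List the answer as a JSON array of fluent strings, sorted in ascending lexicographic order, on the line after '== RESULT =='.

Regress step by step:
  through step 2 (drop(b3,rmA,right)): drop {free(right)}, keep {ball_in(b4,rmA)}, require {carry(b3,right), robot_in(rmA)}
    → {ball_in(b4,rmA), carry(b3,right), robot_in(rmA)}
  through step 1 (pick(b3,rmA,right)): drop {carry(b3,right)}, keep {ball_in(b4,rmA), robot_in(rmA)}, require {ball_in(b3,rmA), free(right), robot_in(rmA)}
    → {ball_in(b3,rmA), ball_in(b4,rmA), free(right), robot_in(rmA)}

== RESULT ==
["ball_in(b3,rmA)", "ball_in(b4,rmA)", "free(right)", "robot_in(rmA)"]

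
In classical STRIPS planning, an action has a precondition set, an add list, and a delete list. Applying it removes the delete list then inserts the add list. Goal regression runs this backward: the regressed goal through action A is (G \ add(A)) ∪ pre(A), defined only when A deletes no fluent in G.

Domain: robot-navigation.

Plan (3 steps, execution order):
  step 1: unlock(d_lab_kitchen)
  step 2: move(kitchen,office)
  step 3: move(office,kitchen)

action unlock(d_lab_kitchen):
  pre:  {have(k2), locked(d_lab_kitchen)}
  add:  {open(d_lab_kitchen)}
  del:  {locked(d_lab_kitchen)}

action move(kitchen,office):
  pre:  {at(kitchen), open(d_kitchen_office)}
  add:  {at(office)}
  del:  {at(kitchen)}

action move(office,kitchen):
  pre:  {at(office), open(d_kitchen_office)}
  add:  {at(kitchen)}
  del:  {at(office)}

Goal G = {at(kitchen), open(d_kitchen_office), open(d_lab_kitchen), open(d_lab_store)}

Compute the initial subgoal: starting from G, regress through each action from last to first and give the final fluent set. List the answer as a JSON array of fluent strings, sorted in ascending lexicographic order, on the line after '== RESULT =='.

Regress step by step:
  through step 3 (move(office,kitchen)): drop {at(kitchen)}, keep {open(d_kitchen_office), open(d_lab_kitchen), open(d_lab_store)}, require {at(office), open(d_kitchen_office)}
    → {at(office), open(d_kitchen_office), open(d_lab_kitchen), open(d_lab_store)}
  through step 2 (move(kitchen,office)): drop {at(office)}, keep {open(d_kitchen_office), open(d_lab_kitchen), open(d_lab_store)}, require {at(kitchen), open(d_kitchen_office)}
    → {at(kitchen), open(d_kitchen_office), open(d_lab_kitchen), open(d_lab_store)}
  through step 1 (unlock(d_lab_kitchen)): drop {open(d_lab_kitchen)}, keep {at(kitchen), open(d_kitchen_office), open(d_lab_store)}, require {have(k2), locked(d_lab_kitchen)}
    → {at(kitchen), have(k2), locked(d_lab_kitchen), open(d_kitchen_office), open(d_lab_store)}

== RESULT ==
["at(kitchen)", "have(k2)", "locked(d_lab_kitchen)", "open(d_kitchen_office)", "open(d_lab_store)"]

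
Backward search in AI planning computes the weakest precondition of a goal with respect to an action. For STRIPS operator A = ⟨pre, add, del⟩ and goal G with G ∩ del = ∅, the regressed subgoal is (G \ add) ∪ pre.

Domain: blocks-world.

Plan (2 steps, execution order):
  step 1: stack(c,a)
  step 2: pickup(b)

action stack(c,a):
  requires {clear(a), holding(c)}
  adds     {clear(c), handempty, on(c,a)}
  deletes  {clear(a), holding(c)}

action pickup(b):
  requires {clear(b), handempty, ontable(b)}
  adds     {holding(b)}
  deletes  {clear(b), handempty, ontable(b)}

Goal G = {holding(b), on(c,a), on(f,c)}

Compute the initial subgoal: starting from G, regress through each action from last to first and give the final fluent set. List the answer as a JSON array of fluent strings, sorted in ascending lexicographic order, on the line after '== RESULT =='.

Work backward from the goal:
  through step 2 (pickup(b)): drop {holding(b)}, keep {on(c,a), on(f,c)}, require {clear(b), handempty, ontable(b)}
    → {clear(b), handempty, on(c,a), on(f,c), ontable(b)}
  through step 1 (stack(c,a)): drop {handempty, on(c,a)}, keep {clear(b), on(f,c), ontable(b)}, require {clear(a), holding(c)}
    → {clear(a), clear(b), holding(c), on(f,c), ontable(b)}

== RESULT ==
["clear(a)", "clear(b)", "holding(c)", "on(f,c)", "ontable(b)"]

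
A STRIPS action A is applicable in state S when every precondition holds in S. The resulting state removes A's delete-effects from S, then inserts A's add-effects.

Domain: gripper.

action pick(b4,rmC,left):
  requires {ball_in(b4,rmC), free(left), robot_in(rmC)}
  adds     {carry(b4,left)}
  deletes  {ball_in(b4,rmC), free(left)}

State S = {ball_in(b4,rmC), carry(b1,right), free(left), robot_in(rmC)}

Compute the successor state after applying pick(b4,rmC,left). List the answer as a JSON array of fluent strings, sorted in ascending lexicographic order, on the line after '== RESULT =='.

Progress:
  pre ⊆ S: {ball_in(b4,rmC), free(left), robot_in(rmC)} ⊆ S  — applicable
  S \ del = {carry(b1,right), robot_in(rmC)}
  ∪ add   = {carry(b1,right), carry(b4,left), robot_in(rmC)}

== RESULT ==
["carry(b1,right)", "carry(b4,left)", "robot_in(rmC)"]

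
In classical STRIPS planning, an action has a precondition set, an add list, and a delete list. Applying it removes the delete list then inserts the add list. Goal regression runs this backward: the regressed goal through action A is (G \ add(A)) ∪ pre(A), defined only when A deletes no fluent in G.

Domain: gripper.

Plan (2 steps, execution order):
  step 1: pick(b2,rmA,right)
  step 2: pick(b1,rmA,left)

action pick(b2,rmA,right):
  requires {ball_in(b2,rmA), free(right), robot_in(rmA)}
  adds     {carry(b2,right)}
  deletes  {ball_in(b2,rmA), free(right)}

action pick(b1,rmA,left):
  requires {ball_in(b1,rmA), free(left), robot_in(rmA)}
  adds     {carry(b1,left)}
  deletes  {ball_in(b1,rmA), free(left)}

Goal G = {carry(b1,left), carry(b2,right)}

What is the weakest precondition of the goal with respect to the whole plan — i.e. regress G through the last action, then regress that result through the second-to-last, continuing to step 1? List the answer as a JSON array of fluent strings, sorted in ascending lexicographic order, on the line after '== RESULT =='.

Work backward from the goal:
  through step 2 (pick(b1,rmA,left)): drop {carry(b1,left)}, keep {carry(b2,right)}, require {ball_in(b1,rmA), free(left), robot_in(rmA)}
    → {ball_in(b1,rmA), carry(b2,right), free(left), robot_in(rmA)}
  through step 1 (pick(b2,rmA,right)): drop {carry(b2,right)}, keep {ball_in(b1,rmA), free(left), robot_in(rmA)}, require {ball_in(b2,rmA), free(right), robot_in(rmA)}
    → {ball_in(b1,rmA), ball_in(b2,rmA), free(left), free(right), robot_in(rmA)}

== RESULT ==
["ball_in(b1,rmA)", "ball_in(b2,rmA)", "free(left)", "free(right)", "robot_in(rmA)"]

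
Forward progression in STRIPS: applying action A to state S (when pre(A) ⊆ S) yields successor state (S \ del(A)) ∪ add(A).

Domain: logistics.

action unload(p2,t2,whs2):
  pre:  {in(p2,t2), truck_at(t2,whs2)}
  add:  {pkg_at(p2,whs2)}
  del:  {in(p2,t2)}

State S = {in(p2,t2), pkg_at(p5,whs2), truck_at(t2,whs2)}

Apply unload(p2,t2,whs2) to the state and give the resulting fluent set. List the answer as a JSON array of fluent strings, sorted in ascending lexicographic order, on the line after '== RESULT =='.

Progress:
  pre ⊆ S: {in(p2,t2), truck_at(t2,whs2)} ⊆ S  — applicable
  S \ del = {pkg_at(p5,whs2), truck_at(t2,whs2)}
  ∪ add   = {pkg_at(p2,whs2), pkg_at(p5,whs2), truck_at(t2,whs2)}

== RESULT ==
["pkg_at(p2,whs2)", "pkg_at(p5,whs2)", "truck_at(t2,whs2)"]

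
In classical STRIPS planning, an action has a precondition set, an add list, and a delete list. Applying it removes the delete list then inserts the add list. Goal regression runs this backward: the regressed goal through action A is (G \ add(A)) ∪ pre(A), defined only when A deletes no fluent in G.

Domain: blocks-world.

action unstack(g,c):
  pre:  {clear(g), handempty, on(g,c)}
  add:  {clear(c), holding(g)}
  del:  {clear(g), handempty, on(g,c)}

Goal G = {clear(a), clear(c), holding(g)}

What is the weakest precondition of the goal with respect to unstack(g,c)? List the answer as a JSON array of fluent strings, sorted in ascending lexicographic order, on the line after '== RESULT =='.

Regress:
  G ∩ del = {}  (empty — regression defined)
  G \ add = {clear(a), clear(c), holding(g)} \ {clear(c), holding(g)} = {clear(a)}
  ∪ pre   = {clear(a)} ∪ {clear(g), handempty, on(g,c)}
          = {clear(a), clear(g), handempty, on(g,c)}

== RESULT ==
["clear(a)", "clear(g)", "handempty", "on(g,c)"]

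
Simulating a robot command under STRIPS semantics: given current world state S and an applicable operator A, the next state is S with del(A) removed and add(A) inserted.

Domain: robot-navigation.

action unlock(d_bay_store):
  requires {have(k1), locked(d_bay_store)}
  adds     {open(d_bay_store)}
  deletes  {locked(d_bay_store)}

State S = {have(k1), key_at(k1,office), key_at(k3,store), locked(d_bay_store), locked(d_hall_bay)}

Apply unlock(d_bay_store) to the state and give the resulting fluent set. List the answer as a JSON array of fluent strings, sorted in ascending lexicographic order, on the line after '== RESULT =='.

Progress:
  pre ⊆ S: {have(k1), locked(d_bay_store)} ⊆ S  — applicable
  S \ del = {have(k1), key_at(k1,office), key_at(k3,store), locked(d_hall_bay)}
  ∪ add   = {have(k1), key_at(k1,office), key_at(k3,store), locked(d_hall_bay), open(d_bay_store)}

== RESULT ==
["have(k1)", "key_at(k1,office)", "key_at(k3,store)", "locked(d_hall_bay)", "open(d_bay_store)"]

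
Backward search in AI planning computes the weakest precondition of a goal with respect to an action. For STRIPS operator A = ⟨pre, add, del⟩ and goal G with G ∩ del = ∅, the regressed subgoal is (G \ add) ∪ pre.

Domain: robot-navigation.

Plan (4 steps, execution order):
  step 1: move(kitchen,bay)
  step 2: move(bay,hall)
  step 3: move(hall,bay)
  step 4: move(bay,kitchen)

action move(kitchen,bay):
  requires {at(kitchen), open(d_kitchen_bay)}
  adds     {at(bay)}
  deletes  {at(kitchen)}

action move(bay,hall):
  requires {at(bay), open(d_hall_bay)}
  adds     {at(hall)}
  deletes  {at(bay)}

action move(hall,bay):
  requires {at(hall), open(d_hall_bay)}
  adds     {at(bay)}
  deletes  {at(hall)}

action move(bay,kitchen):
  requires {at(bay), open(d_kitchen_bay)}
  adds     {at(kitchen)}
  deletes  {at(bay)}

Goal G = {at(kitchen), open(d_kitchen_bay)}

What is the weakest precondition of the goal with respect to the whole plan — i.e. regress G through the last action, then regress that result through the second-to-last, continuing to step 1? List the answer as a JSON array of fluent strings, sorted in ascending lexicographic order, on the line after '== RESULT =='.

Work backward from the goal:
  through step 4 (move(bay,kitchen)): drop {at(kitchen)}, keep {open(d_kitchen_bay)}, require {at(bay), open(d_kitchen_bay)}
    → {at(bay), open(d_kitchen_bay)}
  through step 3 (move(hall,bay)): drop {at(bay)}, keep {open(d_kitchen_bay)}, require {at(hall), open(d_hall_bay)}
    → {at(hall), open(d_hall_bay), open(d_kitchen_bay)}
  through step 2 (move(bay,hall)): drop {at(hall)}, keep {open(d_hall_bay), open(d_kitchen_bay)}, require {at(bay), open(d_hall_bay)}
    → {at(bay), open(d_hall_bay), open(d_kitchen_bay)}
  through step 1 (move(kitchen,bay)): drop {at(bay)}, keep {open(d_hall_bay), open(d_kitchen_bay)}, require {at(kitchen), open(d_kitchen_bay)}
    → {at(kitchen), open(d_hall_bay), open(d_kitchen_bay)}

== RESULT ==
["at(kitchen)", "open(d_hall_bay)", "open(d_kitchen_bay)"]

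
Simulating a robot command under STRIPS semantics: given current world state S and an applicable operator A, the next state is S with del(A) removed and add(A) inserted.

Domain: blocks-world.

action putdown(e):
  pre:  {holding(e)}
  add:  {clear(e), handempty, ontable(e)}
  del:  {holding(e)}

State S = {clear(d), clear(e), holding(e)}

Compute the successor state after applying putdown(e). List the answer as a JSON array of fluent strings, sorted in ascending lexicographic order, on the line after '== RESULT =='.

Compute (S \ del) ∪ add:
  pre ⊆ S: {holding(e)} ⊆ S  — applicable
  S \ del = {clear(d), clear(e)}
  ∪ add   = {clear(d), clear(e), handempty, ontable(e)}

== RESULT ==
["clear(d)", "clear(e)", "handempty", "ontable(e)"]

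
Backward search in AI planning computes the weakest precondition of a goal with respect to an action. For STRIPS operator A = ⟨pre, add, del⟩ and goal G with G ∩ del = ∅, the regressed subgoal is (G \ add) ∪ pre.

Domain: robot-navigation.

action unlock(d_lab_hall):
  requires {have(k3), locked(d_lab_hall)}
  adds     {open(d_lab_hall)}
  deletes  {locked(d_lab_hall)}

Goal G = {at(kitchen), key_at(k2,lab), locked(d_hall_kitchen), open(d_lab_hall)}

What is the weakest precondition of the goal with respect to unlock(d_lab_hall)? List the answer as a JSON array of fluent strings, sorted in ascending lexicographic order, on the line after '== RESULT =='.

Regress:
  G ∩ del = {}  (empty — regression defined)
  G \ add = {at(kitchen), key_at(k2,lab), locked(d_hall_kitchen), open(d_lab_hall)} \ {open(d_lab_hall)} = {at(kitchen), key_at(k2,lab), locked(d_hall_kitchen)}
  ∪ pre   = {at(kitchen), key_at(k2,lab), locked(d_hall_kitchen)} ∪ {have(k3), locked(d_lab_hall)}
          = {at(kitchen), have(k3), key_at(k2,lab), locked(d_hall_kitchen), locked(d_lab_hall)}

== RESULT ==
["at(kitchen)", "have(k3)", "key_at(k2,lab)", "locked(d_hall_kitchen)", "locked(d_lab_hall)"]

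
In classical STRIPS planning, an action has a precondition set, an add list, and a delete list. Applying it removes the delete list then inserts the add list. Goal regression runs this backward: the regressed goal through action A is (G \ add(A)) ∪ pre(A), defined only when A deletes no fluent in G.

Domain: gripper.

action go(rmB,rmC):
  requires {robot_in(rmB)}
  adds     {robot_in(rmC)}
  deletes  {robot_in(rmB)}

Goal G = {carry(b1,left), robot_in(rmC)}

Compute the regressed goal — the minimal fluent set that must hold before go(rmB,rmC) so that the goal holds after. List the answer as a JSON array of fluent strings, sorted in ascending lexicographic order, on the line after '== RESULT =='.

Compute (G \ add) ∪ pre:
  G ∩ del = {}  (empty — regression defined)
  G \ add = {carry(b1,left), robot_in(rmC)} \ {robot_in(rmC)} = {carry(b1,left)}
  ∪ pre   = {carry(b1,left)} ∪ {robot_in(rmB)}
          = {carry(b1,left), robot_in(rmB)}

== RESULT ==
["carry(b1,left)", "robot_in(rmB)"]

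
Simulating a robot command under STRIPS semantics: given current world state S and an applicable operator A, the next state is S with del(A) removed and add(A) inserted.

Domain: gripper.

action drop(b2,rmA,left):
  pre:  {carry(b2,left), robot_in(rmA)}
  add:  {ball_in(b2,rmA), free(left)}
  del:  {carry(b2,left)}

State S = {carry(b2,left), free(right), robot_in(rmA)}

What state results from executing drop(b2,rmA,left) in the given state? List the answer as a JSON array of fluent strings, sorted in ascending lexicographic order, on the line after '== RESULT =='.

Compute (S \ del) ∪ add:
  pre ⊆ S: {carry(b2,left), robot_in(rmA)} ⊆ S  — applicable
  S \ del = {free(right), robot_in(rmA)}
  ∪ add   = {ball_in(b2,rmA), free(left), free(right), robot_in(rmA)}

== RESULT ==
["ball_in(b2,rmA)", "free(left)", "free(right)", "robot_in(rmA)"]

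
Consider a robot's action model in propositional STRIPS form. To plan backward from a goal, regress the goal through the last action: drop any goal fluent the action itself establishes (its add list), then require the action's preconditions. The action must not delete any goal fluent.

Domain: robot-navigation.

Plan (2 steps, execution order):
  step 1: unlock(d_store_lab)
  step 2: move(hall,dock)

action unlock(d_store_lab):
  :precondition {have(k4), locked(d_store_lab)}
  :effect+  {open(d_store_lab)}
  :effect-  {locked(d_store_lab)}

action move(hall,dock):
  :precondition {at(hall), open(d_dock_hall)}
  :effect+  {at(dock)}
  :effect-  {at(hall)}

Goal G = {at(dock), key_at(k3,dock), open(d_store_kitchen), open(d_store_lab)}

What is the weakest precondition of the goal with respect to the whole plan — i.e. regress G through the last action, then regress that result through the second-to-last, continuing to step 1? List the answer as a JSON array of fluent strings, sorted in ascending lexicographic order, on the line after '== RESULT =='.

Work backward from the goal:
  through step 2 (move(hall,dock)): drop {at(dock)}, keep {key_at(k3,dock), open(d_store_kitchen), open(d_store_lab)}, require {at(hall), open(d_dock_hall)}
    → {at(hall), key_at(k3,dock), open(d_dock_hall), open(d_store_kitchen), open(d_store_lab)}
  through step 1 (unlock(d_store_lab)): drop {open(d_store_lab)}, keep {at(hall), key_at(k3,dock), open(d_dock_hall), open(d_store_kitchen)}, require {have(k4), locked(d_store_lab)}
    → {at(hall), have(k4), key_at(k3,dock), locked(d_store_lab), open(d_dock_hall), open(d_store_kitchen)}

== RESULT ==
["at(hall)", "have(k4)", "key_at(k3,dock)", "locked(d_store_lab)", "open(d_dock_hall)", "open(d_store_kitchen)"]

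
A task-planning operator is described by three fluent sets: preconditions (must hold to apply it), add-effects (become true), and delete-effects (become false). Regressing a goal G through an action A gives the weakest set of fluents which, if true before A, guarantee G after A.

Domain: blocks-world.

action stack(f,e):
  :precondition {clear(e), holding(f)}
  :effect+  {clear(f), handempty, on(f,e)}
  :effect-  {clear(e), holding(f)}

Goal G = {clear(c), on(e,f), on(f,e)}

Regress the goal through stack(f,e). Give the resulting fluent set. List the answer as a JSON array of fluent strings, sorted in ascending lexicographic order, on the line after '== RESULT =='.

Compute (G \ add) ∪ pre:
  G ∩ del = {}  (empty — regression defined)
  G \ add = {clear(c), on(e,f), on(f,e)} \ {clear(f), handempty, on(f,e)} = {clear(c), on(e,f)}
  ∪ pre   = {clear(c), on(e,f)} ∪ {clear(e), holding(f)}
          = {clear(c), clear(e), holding(f), on(e,f)}

== RESULT ==
["clear(c)", "clear(e)", "holding(f)", "on(e,f)"]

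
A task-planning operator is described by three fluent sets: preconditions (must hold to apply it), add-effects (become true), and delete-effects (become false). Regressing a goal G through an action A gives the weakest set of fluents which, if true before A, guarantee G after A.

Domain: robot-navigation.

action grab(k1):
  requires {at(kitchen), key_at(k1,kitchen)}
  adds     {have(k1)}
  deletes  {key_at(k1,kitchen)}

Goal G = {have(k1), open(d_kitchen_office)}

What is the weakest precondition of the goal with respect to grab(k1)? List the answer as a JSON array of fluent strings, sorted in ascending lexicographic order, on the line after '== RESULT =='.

Regress:
  G ∩ del = {}  (empty — regression defined)
  G \ add = {have(k1), open(d_kitchen_office)} \ {have(k1)} = {open(d_kitchen_office)}
  ∪ pre   = {open(d_kitchen_office)} ∪ {at(kitchen), key_at(k1,kitchen)}
          = {at(kitchen), key_at(k1,kitchen), open(d_kitchen_office)}

== RESULT ==
["at(kitchen)", "key_at(k1,kitchen)", "open(d_kitchen_office)"]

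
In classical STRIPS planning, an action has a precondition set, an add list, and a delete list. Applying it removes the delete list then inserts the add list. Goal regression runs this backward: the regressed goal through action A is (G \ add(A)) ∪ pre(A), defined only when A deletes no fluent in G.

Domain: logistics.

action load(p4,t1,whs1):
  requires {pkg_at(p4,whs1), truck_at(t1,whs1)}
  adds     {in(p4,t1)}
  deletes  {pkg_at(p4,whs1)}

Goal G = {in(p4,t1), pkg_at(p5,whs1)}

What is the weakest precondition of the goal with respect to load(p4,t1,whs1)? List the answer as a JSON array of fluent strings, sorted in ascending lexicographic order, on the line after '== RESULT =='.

Regress:
  G ∩ del = {}  (empty — regression defined)
  G \ add = {in(p4,t1), pkg_at(p5,whs1)} \ {in(p4,t1)} = {pkg_at(p5,whs1)}
  ∪ pre   = {pkg_at(p5,whs1)} ∪ {pkg_at(p4,whs1), truck_at(t1,whs1)}
          = {pkg_at(p4,whs1), pkg_at(p5,whs1), truck_at(t1,whs1)}

== RESULT ==
["pkg_at(p4,whs1)", "pkg_at(p5,whs1)", "truck_at(t1,whs1)"]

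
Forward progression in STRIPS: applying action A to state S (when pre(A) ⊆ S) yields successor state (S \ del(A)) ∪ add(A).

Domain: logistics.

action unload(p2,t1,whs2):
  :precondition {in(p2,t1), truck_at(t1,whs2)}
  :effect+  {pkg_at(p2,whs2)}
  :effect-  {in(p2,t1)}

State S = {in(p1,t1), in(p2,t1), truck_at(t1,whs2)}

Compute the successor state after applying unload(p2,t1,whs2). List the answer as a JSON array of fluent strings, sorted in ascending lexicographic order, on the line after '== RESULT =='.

Progress:
  pre ⊆ S: {in(p2,t1), truck_at(t1,whs2)} ⊆ S  — applicable
  S \ del = {in(p1,t1), truck_at(t1,whs2)}
  ∪ add   = {in(p1,t1), pkg_at(p2,whs2), truck_at(t1,whs2)}

== RESULT ==
["in(p1,t1)", "pkg_at(p2,whs2)", "truck_at(t1,whs2)"]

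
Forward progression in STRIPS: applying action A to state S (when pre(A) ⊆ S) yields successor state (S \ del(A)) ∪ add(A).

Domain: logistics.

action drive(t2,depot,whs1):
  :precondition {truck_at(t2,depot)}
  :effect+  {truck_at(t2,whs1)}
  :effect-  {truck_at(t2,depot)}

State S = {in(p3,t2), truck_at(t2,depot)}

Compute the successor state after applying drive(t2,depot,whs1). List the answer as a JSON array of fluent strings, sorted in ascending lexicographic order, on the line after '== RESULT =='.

Compute (S \ del) ∪ add:
  pre ⊆ S: {truck_at(t2,depot)} ⊆ S  — applicable
  S \ del = {in(p3,t2)}
  ∪ add   = {in(p3,t2), truck_at(t2,whs1)}

== RESULT ==
["in(p3,t2)", "truck_at(t2,whs1)"]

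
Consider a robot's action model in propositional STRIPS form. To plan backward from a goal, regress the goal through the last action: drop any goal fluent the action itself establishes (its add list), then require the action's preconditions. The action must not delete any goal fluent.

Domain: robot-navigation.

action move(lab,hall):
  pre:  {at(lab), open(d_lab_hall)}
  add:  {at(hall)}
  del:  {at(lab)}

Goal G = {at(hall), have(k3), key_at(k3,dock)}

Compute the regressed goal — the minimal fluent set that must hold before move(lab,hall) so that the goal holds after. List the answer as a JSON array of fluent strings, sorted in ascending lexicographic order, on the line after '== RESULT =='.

Compute (G \ add) ∪ pre:
  G ∩ del = {}  (empty — regression defined)
  G \ add = {at(hall), have(k3), key_at(k3,dock)} \ {at(hall)} = {have(k3), key_at(k3,dock)}
  ∪ pre   = {have(k3), key_at(k3,dock)} ∪ {at(lab), open(d_lab_hall)}
          = {at(lab), have(k3), key_at(k3,dock), open(d_lab_hall)}

== RESULT ==
["at(lab)", "have(k3)", "key_at(k3,dock)", "open(d_lab_hall)"]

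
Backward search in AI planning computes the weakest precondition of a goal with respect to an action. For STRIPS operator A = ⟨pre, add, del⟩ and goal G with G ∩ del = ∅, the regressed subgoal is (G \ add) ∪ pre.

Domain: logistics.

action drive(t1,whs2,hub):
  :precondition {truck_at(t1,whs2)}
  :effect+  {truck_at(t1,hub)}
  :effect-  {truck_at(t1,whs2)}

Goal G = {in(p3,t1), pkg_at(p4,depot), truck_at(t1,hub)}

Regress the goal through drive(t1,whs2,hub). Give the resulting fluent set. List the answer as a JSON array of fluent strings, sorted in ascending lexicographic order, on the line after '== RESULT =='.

Regress:
  G ∩ del = {}  (empty — regression defined)
  G \ add = {in(p3,t1), pkg_at(p4,depot), truck_at(t1,hub)} \ {truck_at(t1,hub)} = {in(p3,t1), pkg_at(p4,depot)}
  ∪ pre   = {in(p3,t1), pkg_at(p4,depot)} ∪ {truck_at(t1,whs2)}
          = {in(p3,t1), pkg_at(p4,depot), truck_at(t1,whs2)}

== RESULT ==
["in(p3,t1)", "pkg_at(p4,depot)", "truck_at(t1,whs2)"]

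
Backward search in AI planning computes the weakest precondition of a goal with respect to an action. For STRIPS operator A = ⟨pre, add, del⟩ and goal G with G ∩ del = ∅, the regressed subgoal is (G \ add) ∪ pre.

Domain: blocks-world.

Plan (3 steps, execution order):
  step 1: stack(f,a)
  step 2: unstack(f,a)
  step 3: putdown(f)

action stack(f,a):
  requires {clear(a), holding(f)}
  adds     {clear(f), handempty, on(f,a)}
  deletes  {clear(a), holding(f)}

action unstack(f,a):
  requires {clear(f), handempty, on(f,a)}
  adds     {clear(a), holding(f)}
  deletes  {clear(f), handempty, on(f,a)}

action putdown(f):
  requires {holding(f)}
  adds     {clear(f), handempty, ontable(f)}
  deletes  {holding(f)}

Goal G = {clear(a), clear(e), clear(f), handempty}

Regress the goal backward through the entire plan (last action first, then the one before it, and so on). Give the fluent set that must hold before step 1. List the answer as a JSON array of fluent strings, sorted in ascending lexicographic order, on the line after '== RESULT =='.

Regress step by step:
  through step 3 (putdown(f)): drop {clear(f), handempty}, keep {clear(a), clear(e)}, require {holding(f)}
    → {clear(a), clear(e), holding(f)}
  through step 2 (unstack(f,a)): drop {clear(a), holding(f)}, keep {clear(e)}, require {clear(f), handempty, on(f,a)}
    → {clear(e), clear(f), handempty, on(f,a)}
  through step 1 (stack(f,a)): drop {clear(f), handempty, on(f,a)}, keep {clear(e)}, require {clear(a), holding(f)}
    → {clear(a), clear(e), holding(f)}

== RESULT ==
["clear(a)", "clear(e)", "holding(f)"]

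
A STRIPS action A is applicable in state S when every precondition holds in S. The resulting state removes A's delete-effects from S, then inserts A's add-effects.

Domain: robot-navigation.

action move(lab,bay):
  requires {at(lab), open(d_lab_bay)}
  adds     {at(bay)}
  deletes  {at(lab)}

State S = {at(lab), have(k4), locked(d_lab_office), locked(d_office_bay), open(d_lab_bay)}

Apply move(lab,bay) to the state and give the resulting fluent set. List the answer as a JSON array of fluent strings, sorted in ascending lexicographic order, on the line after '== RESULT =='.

Progress:
  pre ⊆ S: {at(lab), open(d_lab_bay)} ⊆ S  — applicable
  S \ del = {have(k4), locked(d_lab_office), locked(d_office_bay), open(d_lab_bay)}
  ∪ add   = {at(bay), have(k4), locked(d_lab_office), locked(d_office_bay), open(d_lab_bay)}

== RESULT ==
["at(bay)", "have(k4)", "locked(d_lab_office)", "locked(d_office_bay)", "open(d_lab_bay)"]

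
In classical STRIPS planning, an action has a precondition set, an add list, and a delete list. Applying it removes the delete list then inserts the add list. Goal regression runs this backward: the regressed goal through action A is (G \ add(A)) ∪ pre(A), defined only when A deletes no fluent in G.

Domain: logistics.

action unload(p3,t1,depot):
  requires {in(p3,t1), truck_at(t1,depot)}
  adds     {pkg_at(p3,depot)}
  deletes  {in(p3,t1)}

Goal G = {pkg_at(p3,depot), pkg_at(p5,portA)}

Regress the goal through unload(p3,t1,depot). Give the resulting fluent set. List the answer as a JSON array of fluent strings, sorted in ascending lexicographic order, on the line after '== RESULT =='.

Compute (G \ add) ∪ pre:
  G ∩ del = {}  (empty — regression defined)
  G \ add = {pkg_at(p3,depot), pkg_at(p5,portA)} \ {pkg_at(p3,depot)} = {pkg_at(p5,portA)}
  ∪ pre   = {pkg_at(p5,portA)} ∪ {in(p3,t1), truck_at(t1,depot)}
          = {in(p3,t1), pkg_at(p5,portA), truck_at(t1,depot)}

== RESULT ==
["in(p3,t1)", "pkg_at(p5,portA)", "truck_at(t1,depot)"]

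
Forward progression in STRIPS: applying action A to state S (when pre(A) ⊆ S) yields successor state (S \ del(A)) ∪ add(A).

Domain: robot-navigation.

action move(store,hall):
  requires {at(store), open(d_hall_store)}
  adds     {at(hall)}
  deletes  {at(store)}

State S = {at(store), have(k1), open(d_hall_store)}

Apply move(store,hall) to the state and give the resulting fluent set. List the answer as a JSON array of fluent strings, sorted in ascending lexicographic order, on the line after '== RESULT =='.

Progress:
  pre ⊆ S: {at(store), open(d_hall_store)} ⊆ S  — applicable
  S \ del = {have(k1), open(d_hall_store)}
  ∪ add   = {at(hall), have(k1), open(d_hall_store)}

== RESULT ==
["at(hall)", "have(k1)", "open(d_hall_store)"]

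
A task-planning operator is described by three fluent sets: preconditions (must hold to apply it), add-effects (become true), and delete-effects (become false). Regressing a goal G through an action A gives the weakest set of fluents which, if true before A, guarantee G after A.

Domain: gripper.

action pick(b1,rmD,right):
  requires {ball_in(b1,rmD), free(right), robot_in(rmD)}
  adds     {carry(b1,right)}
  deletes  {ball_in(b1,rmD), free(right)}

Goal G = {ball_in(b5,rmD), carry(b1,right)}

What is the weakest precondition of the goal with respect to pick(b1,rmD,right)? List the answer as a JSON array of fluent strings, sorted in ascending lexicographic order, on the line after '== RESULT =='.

Regress:
  G ∩ del = {}  (empty — regression defined)
  G \ add = {ball_in(b5,rmD), carry(b1,right)} \ {carry(b1,right)} = {ball_in(b5,rmD)}
  ∪ pre   = {ball_in(b5,rmD)} ∪ {ball_in(b1,rmD), free(right), robot_in(rmD)}
          = {ball_in(b1,rmD), ball_in(b5,rmD), free(right), robot_in(rmD)}

== RESULT ==
["ball_in(b1,rmD)", "ball_in(b5,rmD)", "free(right)", "robot_in(rmD)"]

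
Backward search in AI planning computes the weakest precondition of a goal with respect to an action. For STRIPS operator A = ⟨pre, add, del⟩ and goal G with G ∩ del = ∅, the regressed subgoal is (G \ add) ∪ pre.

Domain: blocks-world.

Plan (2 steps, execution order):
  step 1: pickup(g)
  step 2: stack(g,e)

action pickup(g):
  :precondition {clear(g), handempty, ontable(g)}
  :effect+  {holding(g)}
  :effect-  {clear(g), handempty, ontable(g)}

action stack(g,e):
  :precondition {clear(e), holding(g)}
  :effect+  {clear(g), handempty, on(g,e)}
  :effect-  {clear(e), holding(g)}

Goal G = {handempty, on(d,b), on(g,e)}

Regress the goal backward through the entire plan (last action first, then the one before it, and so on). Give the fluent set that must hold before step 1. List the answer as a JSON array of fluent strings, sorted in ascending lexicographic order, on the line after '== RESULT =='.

Regress step by step:
  through step 2 (stack(g,e)): drop {handempty, on(g,e)}, keep {on(d,b)}, require {clear(e), holding(g)}
    → {clear(e), holding(g), on(d,b)}
  through step 1 (pickup(g)): drop {holding(g)}, keep {clear(e), on(d,b)}, require {clear(g), handempty, ontable(g)}
    → {clear(e), clear(g), handempty, on(d,b), ontable(g)}

== RESULT ==
["clear(e)", "clear(g)", "handempty", "on(d,b)", "ontable(g)"]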